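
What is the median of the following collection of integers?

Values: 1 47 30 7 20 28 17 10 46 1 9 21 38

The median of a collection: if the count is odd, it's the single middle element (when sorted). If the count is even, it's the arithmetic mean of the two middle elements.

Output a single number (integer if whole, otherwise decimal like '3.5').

Answer: 20

Derivation:
Step 1: insert 1 -> lo=[1] (size 1, max 1) hi=[] (size 0) -> median=1
Step 2: insert 47 -> lo=[1] (size 1, max 1) hi=[47] (size 1, min 47) -> median=24
Step 3: insert 30 -> lo=[1, 30] (size 2, max 30) hi=[47] (size 1, min 47) -> median=30
Step 4: insert 7 -> lo=[1, 7] (size 2, max 7) hi=[30, 47] (size 2, min 30) -> median=18.5
Step 5: insert 20 -> lo=[1, 7, 20] (size 3, max 20) hi=[30, 47] (size 2, min 30) -> median=20
Step 6: insert 28 -> lo=[1, 7, 20] (size 3, max 20) hi=[28, 30, 47] (size 3, min 28) -> median=24
Step 7: insert 17 -> lo=[1, 7, 17, 20] (size 4, max 20) hi=[28, 30, 47] (size 3, min 28) -> median=20
Step 8: insert 10 -> lo=[1, 7, 10, 17] (size 4, max 17) hi=[20, 28, 30, 47] (size 4, min 20) -> median=18.5
Step 9: insert 46 -> lo=[1, 7, 10, 17, 20] (size 5, max 20) hi=[28, 30, 46, 47] (size 4, min 28) -> median=20
Step 10: insert 1 -> lo=[1, 1, 7, 10, 17] (size 5, max 17) hi=[20, 28, 30, 46, 47] (size 5, min 20) -> median=18.5
Step 11: insert 9 -> lo=[1, 1, 7, 9, 10, 17] (size 6, max 17) hi=[20, 28, 30, 46, 47] (size 5, min 20) -> median=17
Step 12: insert 21 -> lo=[1, 1, 7, 9, 10, 17] (size 6, max 17) hi=[20, 21, 28, 30, 46, 47] (size 6, min 20) -> median=18.5
Step 13: insert 38 -> lo=[1, 1, 7, 9, 10, 17, 20] (size 7, max 20) hi=[21, 28, 30, 38, 46, 47] (size 6, min 21) -> median=20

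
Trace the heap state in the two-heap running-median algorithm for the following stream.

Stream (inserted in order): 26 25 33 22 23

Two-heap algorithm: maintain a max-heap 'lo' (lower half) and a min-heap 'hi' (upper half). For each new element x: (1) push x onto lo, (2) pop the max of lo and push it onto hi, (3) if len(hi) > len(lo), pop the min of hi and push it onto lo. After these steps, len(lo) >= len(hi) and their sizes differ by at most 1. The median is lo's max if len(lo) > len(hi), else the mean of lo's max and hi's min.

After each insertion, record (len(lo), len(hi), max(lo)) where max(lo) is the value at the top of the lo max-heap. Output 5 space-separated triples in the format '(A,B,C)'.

Answer: (1,0,26) (1,1,25) (2,1,26) (2,2,25) (3,2,25)

Derivation:
Step 1: insert 26 -> lo=[26] hi=[] -> (len(lo)=1, len(hi)=0, max(lo)=26)
Step 2: insert 25 -> lo=[25] hi=[26] -> (len(lo)=1, len(hi)=1, max(lo)=25)
Step 3: insert 33 -> lo=[25, 26] hi=[33] -> (len(lo)=2, len(hi)=1, max(lo)=26)
Step 4: insert 22 -> lo=[22, 25] hi=[26, 33] -> (len(lo)=2, len(hi)=2, max(lo)=25)
Step 5: insert 23 -> lo=[22, 23, 25] hi=[26, 33] -> (len(lo)=3, len(hi)=2, max(lo)=25)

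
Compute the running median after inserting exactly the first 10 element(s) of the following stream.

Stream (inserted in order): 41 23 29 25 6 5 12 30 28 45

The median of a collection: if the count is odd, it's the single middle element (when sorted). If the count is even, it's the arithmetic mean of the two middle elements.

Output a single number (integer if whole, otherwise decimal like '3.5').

Step 1: insert 41 -> lo=[41] (size 1, max 41) hi=[] (size 0) -> median=41
Step 2: insert 23 -> lo=[23] (size 1, max 23) hi=[41] (size 1, min 41) -> median=32
Step 3: insert 29 -> lo=[23, 29] (size 2, max 29) hi=[41] (size 1, min 41) -> median=29
Step 4: insert 25 -> lo=[23, 25] (size 2, max 25) hi=[29, 41] (size 2, min 29) -> median=27
Step 5: insert 6 -> lo=[6, 23, 25] (size 3, max 25) hi=[29, 41] (size 2, min 29) -> median=25
Step 6: insert 5 -> lo=[5, 6, 23] (size 3, max 23) hi=[25, 29, 41] (size 3, min 25) -> median=24
Step 7: insert 12 -> lo=[5, 6, 12, 23] (size 4, max 23) hi=[25, 29, 41] (size 3, min 25) -> median=23
Step 8: insert 30 -> lo=[5, 6, 12, 23] (size 4, max 23) hi=[25, 29, 30, 41] (size 4, min 25) -> median=24
Step 9: insert 28 -> lo=[5, 6, 12, 23, 25] (size 5, max 25) hi=[28, 29, 30, 41] (size 4, min 28) -> median=25
Step 10: insert 45 -> lo=[5, 6, 12, 23, 25] (size 5, max 25) hi=[28, 29, 30, 41, 45] (size 5, min 28) -> median=26.5

Answer: 26.5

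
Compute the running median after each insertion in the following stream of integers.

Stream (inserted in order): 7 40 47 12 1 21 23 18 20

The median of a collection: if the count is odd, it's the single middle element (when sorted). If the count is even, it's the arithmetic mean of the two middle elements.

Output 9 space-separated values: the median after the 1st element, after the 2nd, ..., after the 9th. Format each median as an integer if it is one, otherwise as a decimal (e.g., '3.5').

Step 1: insert 7 -> lo=[7] (size 1, max 7) hi=[] (size 0) -> median=7
Step 2: insert 40 -> lo=[7] (size 1, max 7) hi=[40] (size 1, min 40) -> median=23.5
Step 3: insert 47 -> lo=[7, 40] (size 2, max 40) hi=[47] (size 1, min 47) -> median=40
Step 4: insert 12 -> lo=[7, 12] (size 2, max 12) hi=[40, 47] (size 2, min 40) -> median=26
Step 5: insert 1 -> lo=[1, 7, 12] (size 3, max 12) hi=[40, 47] (size 2, min 40) -> median=12
Step 6: insert 21 -> lo=[1, 7, 12] (size 3, max 12) hi=[21, 40, 47] (size 3, min 21) -> median=16.5
Step 7: insert 23 -> lo=[1, 7, 12, 21] (size 4, max 21) hi=[23, 40, 47] (size 3, min 23) -> median=21
Step 8: insert 18 -> lo=[1, 7, 12, 18] (size 4, max 18) hi=[21, 23, 40, 47] (size 4, min 21) -> median=19.5
Step 9: insert 20 -> lo=[1, 7, 12, 18, 20] (size 5, max 20) hi=[21, 23, 40, 47] (size 4, min 21) -> median=20

Answer: 7 23.5 40 26 12 16.5 21 19.5 20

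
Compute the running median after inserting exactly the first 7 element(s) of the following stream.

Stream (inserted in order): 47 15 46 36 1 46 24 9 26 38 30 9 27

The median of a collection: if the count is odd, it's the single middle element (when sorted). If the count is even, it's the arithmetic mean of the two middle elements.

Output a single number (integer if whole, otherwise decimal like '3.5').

Step 1: insert 47 -> lo=[47] (size 1, max 47) hi=[] (size 0) -> median=47
Step 2: insert 15 -> lo=[15] (size 1, max 15) hi=[47] (size 1, min 47) -> median=31
Step 3: insert 46 -> lo=[15, 46] (size 2, max 46) hi=[47] (size 1, min 47) -> median=46
Step 4: insert 36 -> lo=[15, 36] (size 2, max 36) hi=[46, 47] (size 2, min 46) -> median=41
Step 5: insert 1 -> lo=[1, 15, 36] (size 3, max 36) hi=[46, 47] (size 2, min 46) -> median=36
Step 6: insert 46 -> lo=[1, 15, 36] (size 3, max 36) hi=[46, 46, 47] (size 3, min 46) -> median=41
Step 7: insert 24 -> lo=[1, 15, 24, 36] (size 4, max 36) hi=[46, 46, 47] (size 3, min 46) -> median=36

Answer: 36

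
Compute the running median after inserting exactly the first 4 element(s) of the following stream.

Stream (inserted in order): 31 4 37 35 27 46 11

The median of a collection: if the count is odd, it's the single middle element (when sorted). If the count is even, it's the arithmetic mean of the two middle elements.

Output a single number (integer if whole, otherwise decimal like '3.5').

Answer: 33

Derivation:
Step 1: insert 31 -> lo=[31] (size 1, max 31) hi=[] (size 0) -> median=31
Step 2: insert 4 -> lo=[4] (size 1, max 4) hi=[31] (size 1, min 31) -> median=17.5
Step 3: insert 37 -> lo=[4, 31] (size 2, max 31) hi=[37] (size 1, min 37) -> median=31
Step 4: insert 35 -> lo=[4, 31] (size 2, max 31) hi=[35, 37] (size 2, min 35) -> median=33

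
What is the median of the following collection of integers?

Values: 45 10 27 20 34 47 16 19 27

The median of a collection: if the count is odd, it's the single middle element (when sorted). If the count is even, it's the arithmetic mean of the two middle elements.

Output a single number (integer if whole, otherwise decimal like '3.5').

Step 1: insert 45 -> lo=[45] (size 1, max 45) hi=[] (size 0) -> median=45
Step 2: insert 10 -> lo=[10] (size 1, max 10) hi=[45] (size 1, min 45) -> median=27.5
Step 3: insert 27 -> lo=[10, 27] (size 2, max 27) hi=[45] (size 1, min 45) -> median=27
Step 4: insert 20 -> lo=[10, 20] (size 2, max 20) hi=[27, 45] (size 2, min 27) -> median=23.5
Step 5: insert 34 -> lo=[10, 20, 27] (size 3, max 27) hi=[34, 45] (size 2, min 34) -> median=27
Step 6: insert 47 -> lo=[10, 20, 27] (size 3, max 27) hi=[34, 45, 47] (size 3, min 34) -> median=30.5
Step 7: insert 16 -> lo=[10, 16, 20, 27] (size 4, max 27) hi=[34, 45, 47] (size 3, min 34) -> median=27
Step 8: insert 19 -> lo=[10, 16, 19, 20] (size 4, max 20) hi=[27, 34, 45, 47] (size 4, min 27) -> median=23.5
Step 9: insert 27 -> lo=[10, 16, 19, 20, 27] (size 5, max 27) hi=[27, 34, 45, 47] (size 4, min 27) -> median=27

Answer: 27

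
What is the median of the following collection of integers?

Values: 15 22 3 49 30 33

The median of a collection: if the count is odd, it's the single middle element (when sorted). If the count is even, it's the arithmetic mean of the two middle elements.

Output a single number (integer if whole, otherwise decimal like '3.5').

Answer: 26

Derivation:
Step 1: insert 15 -> lo=[15] (size 1, max 15) hi=[] (size 0) -> median=15
Step 2: insert 22 -> lo=[15] (size 1, max 15) hi=[22] (size 1, min 22) -> median=18.5
Step 3: insert 3 -> lo=[3, 15] (size 2, max 15) hi=[22] (size 1, min 22) -> median=15
Step 4: insert 49 -> lo=[3, 15] (size 2, max 15) hi=[22, 49] (size 2, min 22) -> median=18.5
Step 5: insert 30 -> lo=[3, 15, 22] (size 3, max 22) hi=[30, 49] (size 2, min 30) -> median=22
Step 6: insert 33 -> lo=[3, 15, 22] (size 3, max 22) hi=[30, 33, 49] (size 3, min 30) -> median=26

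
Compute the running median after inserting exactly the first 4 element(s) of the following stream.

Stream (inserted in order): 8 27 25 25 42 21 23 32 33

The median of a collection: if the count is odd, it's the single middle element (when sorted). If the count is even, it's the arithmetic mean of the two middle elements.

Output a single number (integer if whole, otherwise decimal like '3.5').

Answer: 25

Derivation:
Step 1: insert 8 -> lo=[8] (size 1, max 8) hi=[] (size 0) -> median=8
Step 2: insert 27 -> lo=[8] (size 1, max 8) hi=[27] (size 1, min 27) -> median=17.5
Step 3: insert 25 -> lo=[8, 25] (size 2, max 25) hi=[27] (size 1, min 27) -> median=25
Step 4: insert 25 -> lo=[8, 25] (size 2, max 25) hi=[25, 27] (size 2, min 25) -> median=25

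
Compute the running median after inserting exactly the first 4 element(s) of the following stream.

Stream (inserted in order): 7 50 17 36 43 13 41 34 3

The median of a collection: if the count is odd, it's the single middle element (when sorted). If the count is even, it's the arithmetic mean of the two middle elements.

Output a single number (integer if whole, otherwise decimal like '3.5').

Step 1: insert 7 -> lo=[7] (size 1, max 7) hi=[] (size 0) -> median=7
Step 2: insert 50 -> lo=[7] (size 1, max 7) hi=[50] (size 1, min 50) -> median=28.5
Step 3: insert 17 -> lo=[7, 17] (size 2, max 17) hi=[50] (size 1, min 50) -> median=17
Step 4: insert 36 -> lo=[7, 17] (size 2, max 17) hi=[36, 50] (size 2, min 36) -> median=26.5

Answer: 26.5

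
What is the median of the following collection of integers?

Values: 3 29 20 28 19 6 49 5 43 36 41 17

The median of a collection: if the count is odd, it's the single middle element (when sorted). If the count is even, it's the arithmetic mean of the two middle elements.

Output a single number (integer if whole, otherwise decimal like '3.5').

Answer: 24

Derivation:
Step 1: insert 3 -> lo=[3] (size 1, max 3) hi=[] (size 0) -> median=3
Step 2: insert 29 -> lo=[3] (size 1, max 3) hi=[29] (size 1, min 29) -> median=16
Step 3: insert 20 -> lo=[3, 20] (size 2, max 20) hi=[29] (size 1, min 29) -> median=20
Step 4: insert 28 -> lo=[3, 20] (size 2, max 20) hi=[28, 29] (size 2, min 28) -> median=24
Step 5: insert 19 -> lo=[3, 19, 20] (size 3, max 20) hi=[28, 29] (size 2, min 28) -> median=20
Step 6: insert 6 -> lo=[3, 6, 19] (size 3, max 19) hi=[20, 28, 29] (size 3, min 20) -> median=19.5
Step 7: insert 49 -> lo=[3, 6, 19, 20] (size 4, max 20) hi=[28, 29, 49] (size 3, min 28) -> median=20
Step 8: insert 5 -> lo=[3, 5, 6, 19] (size 4, max 19) hi=[20, 28, 29, 49] (size 4, min 20) -> median=19.5
Step 9: insert 43 -> lo=[3, 5, 6, 19, 20] (size 5, max 20) hi=[28, 29, 43, 49] (size 4, min 28) -> median=20
Step 10: insert 36 -> lo=[3, 5, 6, 19, 20] (size 5, max 20) hi=[28, 29, 36, 43, 49] (size 5, min 28) -> median=24
Step 11: insert 41 -> lo=[3, 5, 6, 19, 20, 28] (size 6, max 28) hi=[29, 36, 41, 43, 49] (size 5, min 29) -> median=28
Step 12: insert 17 -> lo=[3, 5, 6, 17, 19, 20] (size 6, max 20) hi=[28, 29, 36, 41, 43, 49] (size 6, min 28) -> median=24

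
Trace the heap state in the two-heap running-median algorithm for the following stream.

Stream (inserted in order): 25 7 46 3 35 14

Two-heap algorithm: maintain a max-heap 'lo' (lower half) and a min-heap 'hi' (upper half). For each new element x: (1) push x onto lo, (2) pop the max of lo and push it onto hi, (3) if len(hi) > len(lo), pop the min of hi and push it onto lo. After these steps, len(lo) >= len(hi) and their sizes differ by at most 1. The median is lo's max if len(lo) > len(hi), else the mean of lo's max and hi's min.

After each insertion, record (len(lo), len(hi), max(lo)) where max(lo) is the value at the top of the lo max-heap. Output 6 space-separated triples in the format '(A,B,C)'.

Answer: (1,0,25) (1,1,7) (2,1,25) (2,2,7) (3,2,25) (3,3,14)

Derivation:
Step 1: insert 25 -> lo=[25] hi=[] -> (len(lo)=1, len(hi)=0, max(lo)=25)
Step 2: insert 7 -> lo=[7] hi=[25] -> (len(lo)=1, len(hi)=1, max(lo)=7)
Step 3: insert 46 -> lo=[7, 25] hi=[46] -> (len(lo)=2, len(hi)=1, max(lo)=25)
Step 4: insert 3 -> lo=[3, 7] hi=[25, 46] -> (len(lo)=2, len(hi)=2, max(lo)=7)
Step 5: insert 35 -> lo=[3, 7, 25] hi=[35, 46] -> (len(lo)=3, len(hi)=2, max(lo)=25)
Step 6: insert 14 -> lo=[3, 7, 14] hi=[25, 35, 46] -> (len(lo)=3, len(hi)=3, max(lo)=14)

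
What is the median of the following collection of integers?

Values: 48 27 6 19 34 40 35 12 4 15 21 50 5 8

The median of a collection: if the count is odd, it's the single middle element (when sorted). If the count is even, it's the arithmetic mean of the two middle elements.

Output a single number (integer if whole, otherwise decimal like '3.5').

Answer: 20

Derivation:
Step 1: insert 48 -> lo=[48] (size 1, max 48) hi=[] (size 0) -> median=48
Step 2: insert 27 -> lo=[27] (size 1, max 27) hi=[48] (size 1, min 48) -> median=37.5
Step 3: insert 6 -> lo=[6, 27] (size 2, max 27) hi=[48] (size 1, min 48) -> median=27
Step 4: insert 19 -> lo=[6, 19] (size 2, max 19) hi=[27, 48] (size 2, min 27) -> median=23
Step 5: insert 34 -> lo=[6, 19, 27] (size 3, max 27) hi=[34, 48] (size 2, min 34) -> median=27
Step 6: insert 40 -> lo=[6, 19, 27] (size 3, max 27) hi=[34, 40, 48] (size 3, min 34) -> median=30.5
Step 7: insert 35 -> lo=[6, 19, 27, 34] (size 4, max 34) hi=[35, 40, 48] (size 3, min 35) -> median=34
Step 8: insert 12 -> lo=[6, 12, 19, 27] (size 4, max 27) hi=[34, 35, 40, 48] (size 4, min 34) -> median=30.5
Step 9: insert 4 -> lo=[4, 6, 12, 19, 27] (size 5, max 27) hi=[34, 35, 40, 48] (size 4, min 34) -> median=27
Step 10: insert 15 -> lo=[4, 6, 12, 15, 19] (size 5, max 19) hi=[27, 34, 35, 40, 48] (size 5, min 27) -> median=23
Step 11: insert 21 -> lo=[4, 6, 12, 15, 19, 21] (size 6, max 21) hi=[27, 34, 35, 40, 48] (size 5, min 27) -> median=21
Step 12: insert 50 -> lo=[4, 6, 12, 15, 19, 21] (size 6, max 21) hi=[27, 34, 35, 40, 48, 50] (size 6, min 27) -> median=24
Step 13: insert 5 -> lo=[4, 5, 6, 12, 15, 19, 21] (size 7, max 21) hi=[27, 34, 35, 40, 48, 50] (size 6, min 27) -> median=21
Step 14: insert 8 -> lo=[4, 5, 6, 8, 12, 15, 19] (size 7, max 19) hi=[21, 27, 34, 35, 40, 48, 50] (size 7, min 21) -> median=20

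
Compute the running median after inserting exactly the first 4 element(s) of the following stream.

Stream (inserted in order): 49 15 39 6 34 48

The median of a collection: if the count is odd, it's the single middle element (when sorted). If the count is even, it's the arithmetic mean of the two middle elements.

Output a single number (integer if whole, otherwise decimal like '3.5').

Answer: 27

Derivation:
Step 1: insert 49 -> lo=[49] (size 1, max 49) hi=[] (size 0) -> median=49
Step 2: insert 15 -> lo=[15] (size 1, max 15) hi=[49] (size 1, min 49) -> median=32
Step 3: insert 39 -> lo=[15, 39] (size 2, max 39) hi=[49] (size 1, min 49) -> median=39
Step 4: insert 6 -> lo=[6, 15] (size 2, max 15) hi=[39, 49] (size 2, min 39) -> median=27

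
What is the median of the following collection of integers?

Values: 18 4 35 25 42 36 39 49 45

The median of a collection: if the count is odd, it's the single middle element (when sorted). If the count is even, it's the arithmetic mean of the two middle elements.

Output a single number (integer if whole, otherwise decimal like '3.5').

Step 1: insert 18 -> lo=[18] (size 1, max 18) hi=[] (size 0) -> median=18
Step 2: insert 4 -> lo=[4] (size 1, max 4) hi=[18] (size 1, min 18) -> median=11
Step 3: insert 35 -> lo=[4, 18] (size 2, max 18) hi=[35] (size 1, min 35) -> median=18
Step 4: insert 25 -> lo=[4, 18] (size 2, max 18) hi=[25, 35] (size 2, min 25) -> median=21.5
Step 5: insert 42 -> lo=[4, 18, 25] (size 3, max 25) hi=[35, 42] (size 2, min 35) -> median=25
Step 6: insert 36 -> lo=[4, 18, 25] (size 3, max 25) hi=[35, 36, 42] (size 3, min 35) -> median=30
Step 7: insert 39 -> lo=[4, 18, 25, 35] (size 4, max 35) hi=[36, 39, 42] (size 3, min 36) -> median=35
Step 8: insert 49 -> lo=[4, 18, 25, 35] (size 4, max 35) hi=[36, 39, 42, 49] (size 4, min 36) -> median=35.5
Step 9: insert 45 -> lo=[4, 18, 25, 35, 36] (size 5, max 36) hi=[39, 42, 45, 49] (size 4, min 39) -> median=36

Answer: 36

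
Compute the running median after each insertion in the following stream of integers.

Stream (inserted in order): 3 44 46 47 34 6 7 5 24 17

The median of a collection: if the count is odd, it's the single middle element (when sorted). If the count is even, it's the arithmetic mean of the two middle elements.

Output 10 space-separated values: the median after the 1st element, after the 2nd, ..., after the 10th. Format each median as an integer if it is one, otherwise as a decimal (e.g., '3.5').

Answer: 3 23.5 44 45 44 39 34 20.5 24 20.5

Derivation:
Step 1: insert 3 -> lo=[3] (size 1, max 3) hi=[] (size 0) -> median=3
Step 2: insert 44 -> lo=[3] (size 1, max 3) hi=[44] (size 1, min 44) -> median=23.5
Step 3: insert 46 -> lo=[3, 44] (size 2, max 44) hi=[46] (size 1, min 46) -> median=44
Step 4: insert 47 -> lo=[3, 44] (size 2, max 44) hi=[46, 47] (size 2, min 46) -> median=45
Step 5: insert 34 -> lo=[3, 34, 44] (size 3, max 44) hi=[46, 47] (size 2, min 46) -> median=44
Step 6: insert 6 -> lo=[3, 6, 34] (size 3, max 34) hi=[44, 46, 47] (size 3, min 44) -> median=39
Step 7: insert 7 -> lo=[3, 6, 7, 34] (size 4, max 34) hi=[44, 46, 47] (size 3, min 44) -> median=34
Step 8: insert 5 -> lo=[3, 5, 6, 7] (size 4, max 7) hi=[34, 44, 46, 47] (size 4, min 34) -> median=20.5
Step 9: insert 24 -> lo=[3, 5, 6, 7, 24] (size 5, max 24) hi=[34, 44, 46, 47] (size 4, min 34) -> median=24
Step 10: insert 17 -> lo=[3, 5, 6, 7, 17] (size 5, max 17) hi=[24, 34, 44, 46, 47] (size 5, min 24) -> median=20.5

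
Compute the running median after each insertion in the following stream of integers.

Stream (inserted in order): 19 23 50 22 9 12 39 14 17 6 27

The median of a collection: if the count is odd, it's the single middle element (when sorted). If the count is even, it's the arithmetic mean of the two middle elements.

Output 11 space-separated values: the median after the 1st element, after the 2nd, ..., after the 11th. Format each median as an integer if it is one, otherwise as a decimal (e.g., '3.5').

Step 1: insert 19 -> lo=[19] (size 1, max 19) hi=[] (size 0) -> median=19
Step 2: insert 23 -> lo=[19] (size 1, max 19) hi=[23] (size 1, min 23) -> median=21
Step 3: insert 50 -> lo=[19, 23] (size 2, max 23) hi=[50] (size 1, min 50) -> median=23
Step 4: insert 22 -> lo=[19, 22] (size 2, max 22) hi=[23, 50] (size 2, min 23) -> median=22.5
Step 5: insert 9 -> lo=[9, 19, 22] (size 3, max 22) hi=[23, 50] (size 2, min 23) -> median=22
Step 6: insert 12 -> lo=[9, 12, 19] (size 3, max 19) hi=[22, 23, 50] (size 3, min 22) -> median=20.5
Step 7: insert 39 -> lo=[9, 12, 19, 22] (size 4, max 22) hi=[23, 39, 50] (size 3, min 23) -> median=22
Step 8: insert 14 -> lo=[9, 12, 14, 19] (size 4, max 19) hi=[22, 23, 39, 50] (size 4, min 22) -> median=20.5
Step 9: insert 17 -> lo=[9, 12, 14, 17, 19] (size 5, max 19) hi=[22, 23, 39, 50] (size 4, min 22) -> median=19
Step 10: insert 6 -> lo=[6, 9, 12, 14, 17] (size 5, max 17) hi=[19, 22, 23, 39, 50] (size 5, min 19) -> median=18
Step 11: insert 27 -> lo=[6, 9, 12, 14, 17, 19] (size 6, max 19) hi=[22, 23, 27, 39, 50] (size 5, min 22) -> median=19

Answer: 19 21 23 22.5 22 20.5 22 20.5 19 18 19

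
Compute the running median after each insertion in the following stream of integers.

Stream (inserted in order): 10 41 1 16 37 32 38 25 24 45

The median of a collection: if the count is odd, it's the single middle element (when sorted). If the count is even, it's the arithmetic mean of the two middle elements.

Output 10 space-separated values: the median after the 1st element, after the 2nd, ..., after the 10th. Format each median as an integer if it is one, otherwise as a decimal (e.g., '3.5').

Step 1: insert 10 -> lo=[10] (size 1, max 10) hi=[] (size 0) -> median=10
Step 2: insert 41 -> lo=[10] (size 1, max 10) hi=[41] (size 1, min 41) -> median=25.5
Step 3: insert 1 -> lo=[1, 10] (size 2, max 10) hi=[41] (size 1, min 41) -> median=10
Step 4: insert 16 -> lo=[1, 10] (size 2, max 10) hi=[16, 41] (size 2, min 16) -> median=13
Step 5: insert 37 -> lo=[1, 10, 16] (size 3, max 16) hi=[37, 41] (size 2, min 37) -> median=16
Step 6: insert 32 -> lo=[1, 10, 16] (size 3, max 16) hi=[32, 37, 41] (size 3, min 32) -> median=24
Step 7: insert 38 -> lo=[1, 10, 16, 32] (size 4, max 32) hi=[37, 38, 41] (size 3, min 37) -> median=32
Step 8: insert 25 -> lo=[1, 10, 16, 25] (size 4, max 25) hi=[32, 37, 38, 41] (size 4, min 32) -> median=28.5
Step 9: insert 24 -> lo=[1, 10, 16, 24, 25] (size 5, max 25) hi=[32, 37, 38, 41] (size 4, min 32) -> median=25
Step 10: insert 45 -> lo=[1, 10, 16, 24, 25] (size 5, max 25) hi=[32, 37, 38, 41, 45] (size 5, min 32) -> median=28.5

Answer: 10 25.5 10 13 16 24 32 28.5 25 28.5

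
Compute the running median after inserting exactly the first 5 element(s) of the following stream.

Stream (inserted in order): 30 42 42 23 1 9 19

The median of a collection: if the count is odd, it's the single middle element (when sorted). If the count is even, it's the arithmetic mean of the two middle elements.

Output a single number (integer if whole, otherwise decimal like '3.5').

Step 1: insert 30 -> lo=[30] (size 1, max 30) hi=[] (size 0) -> median=30
Step 2: insert 42 -> lo=[30] (size 1, max 30) hi=[42] (size 1, min 42) -> median=36
Step 3: insert 42 -> lo=[30, 42] (size 2, max 42) hi=[42] (size 1, min 42) -> median=42
Step 4: insert 23 -> lo=[23, 30] (size 2, max 30) hi=[42, 42] (size 2, min 42) -> median=36
Step 5: insert 1 -> lo=[1, 23, 30] (size 3, max 30) hi=[42, 42] (size 2, min 42) -> median=30

Answer: 30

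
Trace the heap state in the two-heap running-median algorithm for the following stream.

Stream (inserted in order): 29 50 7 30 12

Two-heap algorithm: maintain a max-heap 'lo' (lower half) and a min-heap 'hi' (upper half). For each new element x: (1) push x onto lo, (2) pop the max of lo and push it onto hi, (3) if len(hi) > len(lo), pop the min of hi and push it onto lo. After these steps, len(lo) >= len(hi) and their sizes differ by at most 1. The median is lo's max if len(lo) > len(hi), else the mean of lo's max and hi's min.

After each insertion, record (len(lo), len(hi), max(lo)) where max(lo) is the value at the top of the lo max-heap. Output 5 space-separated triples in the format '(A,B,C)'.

Answer: (1,0,29) (1,1,29) (2,1,29) (2,2,29) (3,2,29)

Derivation:
Step 1: insert 29 -> lo=[29] hi=[] -> (len(lo)=1, len(hi)=0, max(lo)=29)
Step 2: insert 50 -> lo=[29] hi=[50] -> (len(lo)=1, len(hi)=1, max(lo)=29)
Step 3: insert 7 -> lo=[7, 29] hi=[50] -> (len(lo)=2, len(hi)=1, max(lo)=29)
Step 4: insert 30 -> lo=[7, 29] hi=[30, 50] -> (len(lo)=2, len(hi)=2, max(lo)=29)
Step 5: insert 12 -> lo=[7, 12, 29] hi=[30, 50] -> (len(lo)=3, len(hi)=2, max(lo)=29)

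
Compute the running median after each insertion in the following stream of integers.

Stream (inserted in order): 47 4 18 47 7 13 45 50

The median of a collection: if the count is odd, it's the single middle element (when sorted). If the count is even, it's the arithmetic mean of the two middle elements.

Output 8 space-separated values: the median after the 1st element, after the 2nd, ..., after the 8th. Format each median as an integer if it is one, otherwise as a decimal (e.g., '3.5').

Step 1: insert 47 -> lo=[47] (size 1, max 47) hi=[] (size 0) -> median=47
Step 2: insert 4 -> lo=[4] (size 1, max 4) hi=[47] (size 1, min 47) -> median=25.5
Step 3: insert 18 -> lo=[4, 18] (size 2, max 18) hi=[47] (size 1, min 47) -> median=18
Step 4: insert 47 -> lo=[4, 18] (size 2, max 18) hi=[47, 47] (size 2, min 47) -> median=32.5
Step 5: insert 7 -> lo=[4, 7, 18] (size 3, max 18) hi=[47, 47] (size 2, min 47) -> median=18
Step 6: insert 13 -> lo=[4, 7, 13] (size 3, max 13) hi=[18, 47, 47] (size 3, min 18) -> median=15.5
Step 7: insert 45 -> lo=[4, 7, 13, 18] (size 4, max 18) hi=[45, 47, 47] (size 3, min 45) -> median=18
Step 8: insert 50 -> lo=[4, 7, 13, 18] (size 4, max 18) hi=[45, 47, 47, 50] (size 4, min 45) -> median=31.5

Answer: 47 25.5 18 32.5 18 15.5 18 31.5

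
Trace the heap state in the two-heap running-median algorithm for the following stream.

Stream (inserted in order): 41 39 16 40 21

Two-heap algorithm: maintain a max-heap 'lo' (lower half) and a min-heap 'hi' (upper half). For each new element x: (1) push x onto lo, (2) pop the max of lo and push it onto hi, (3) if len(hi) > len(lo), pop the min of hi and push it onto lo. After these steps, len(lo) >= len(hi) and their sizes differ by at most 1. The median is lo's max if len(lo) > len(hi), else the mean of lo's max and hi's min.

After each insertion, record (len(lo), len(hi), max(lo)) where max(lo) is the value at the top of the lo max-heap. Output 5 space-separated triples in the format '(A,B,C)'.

Answer: (1,0,41) (1,1,39) (2,1,39) (2,2,39) (3,2,39)

Derivation:
Step 1: insert 41 -> lo=[41] hi=[] -> (len(lo)=1, len(hi)=0, max(lo)=41)
Step 2: insert 39 -> lo=[39] hi=[41] -> (len(lo)=1, len(hi)=1, max(lo)=39)
Step 3: insert 16 -> lo=[16, 39] hi=[41] -> (len(lo)=2, len(hi)=1, max(lo)=39)
Step 4: insert 40 -> lo=[16, 39] hi=[40, 41] -> (len(lo)=2, len(hi)=2, max(lo)=39)
Step 5: insert 21 -> lo=[16, 21, 39] hi=[40, 41] -> (len(lo)=3, len(hi)=2, max(lo)=39)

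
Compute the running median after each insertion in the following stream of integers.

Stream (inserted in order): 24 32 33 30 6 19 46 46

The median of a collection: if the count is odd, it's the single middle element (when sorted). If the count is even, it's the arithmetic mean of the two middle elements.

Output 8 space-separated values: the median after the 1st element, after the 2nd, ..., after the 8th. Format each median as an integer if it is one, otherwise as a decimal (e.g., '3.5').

Step 1: insert 24 -> lo=[24] (size 1, max 24) hi=[] (size 0) -> median=24
Step 2: insert 32 -> lo=[24] (size 1, max 24) hi=[32] (size 1, min 32) -> median=28
Step 3: insert 33 -> lo=[24, 32] (size 2, max 32) hi=[33] (size 1, min 33) -> median=32
Step 4: insert 30 -> lo=[24, 30] (size 2, max 30) hi=[32, 33] (size 2, min 32) -> median=31
Step 5: insert 6 -> lo=[6, 24, 30] (size 3, max 30) hi=[32, 33] (size 2, min 32) -> median=30
Step 6: insert 19 -> lo=[6, 19, 24] (size 3, max 24) hi=[30, 32, 33] (size 3, min 30) -> median=27
Step 7: insert 46 -> lo=[6, 19, 24, 30] (size 4, max 30) hi=[32, 33, 46] (size 3, min 32) -> median=30
Step 8: insert 46 -> lo=[6, 19, 24, 30] (size 4, max 30) hi=[32, 33, 46, 46] (size 4, min 32) -> median=31

Answer: 24 28 32 31 30 27 30 31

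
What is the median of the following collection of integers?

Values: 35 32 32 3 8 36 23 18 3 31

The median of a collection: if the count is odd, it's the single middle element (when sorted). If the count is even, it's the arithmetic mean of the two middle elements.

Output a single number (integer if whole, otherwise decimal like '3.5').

Answer: 27

Derivation:
Step 1: insert 35 -> lo=[35] (size 1, max 35) hi=[] (size 0) -> median=35
Step 2: insert 32 -> lo=[32] (size 1, max 32) hi=[35] (size 1, min 35) -> median=33.5
Step 3: insert 32 -> lo=[32, 32] (size 2, max 32) hi=[35] (size 1, min 35) -> median=32
Step 4: insert 3 -> lo=[3, 32] (size 2, max 32) hi=[32, 35] (size 2, min 32) -> median=32
Step 5: insert 8 -> lo=[3, 8, 32] (size 3, max 32) hi=[32, 35] (size 2, min 32) -> median=32
Step 6: insert 36 -> lo=[3, 8, 32] (size 3, max 32) hi=[32, 35, 36] (size 3, min 32) -> median=32
Step 7: insert 23 -> lo=[3, 8, 23, 32] (size 4, max 32) hi=[32, 35, 36] (size 3, min 32) -> median=32
Step 8: insert 18 -> lo=[3, 8, 18, 23] (size 4, max 23) hi=[32, 32, 35, 36] (size 4, min 32) -> median=27.5
Step 9: insert 3 -> lo=[3, 3, 8, 18, 23] (size 5, max 23) hi=[32, 32, 35, 36] (size 4, min 32) -> median=23
Step 10: insert 31 -> lo=[3, 3, 8, 18, 23] (size 5, max 23) hi=[31, 32, 32, 35, 36] (size 5, min 31) -> median=27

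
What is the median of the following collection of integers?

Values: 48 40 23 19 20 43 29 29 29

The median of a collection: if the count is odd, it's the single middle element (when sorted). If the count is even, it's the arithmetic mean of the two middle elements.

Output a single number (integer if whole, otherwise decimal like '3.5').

Step 1: insert 48 -> lo=[48] (size 1, max 48) hi=[] (size 0) -> median=48
Step 2: insert 40 -> lo=[40] (size 1, max 40) hi=[48] (size 1, min 48) -> median=44
Step 3: insert 23 -> lo=[23, 40] (size 2, max 40) hi=[48] (size 1, min 48) -> median=40
Step 4: insert 19 -> lo=[19, 23] (size 2, max 23) hi=[40, 48] (size 2, min 40) -> median=31.5
Step 5: insert 20 -> lo=[19, 20, 23] (size 3, max 23) hi=[40, 48] (size 2, min 40) -> median=23
Step 6: insert 43 -> lo=[19, 20, 23] (size 3, max 23) hi=[40, 43, 48] (size 3, min 40) -> median=31.5
Step 7: insert 29 -> lo=[19, 20, 23, 29] (size 4, max 29) hi=[40, 43, 48] (size 3, min 40) -> median=29
Step 8: insert 29 -> lo=[19, 20, 23, 29] (size 4, max 29) hi=[29, 40, 43, 48] (size 4, min 29) -> median=29
Step 9: insert 29 -> lo=[19, 20, 23, 29, 29] (size 5, max 29) hi=[29, 40, 43, 48] (size 4, min 29) -> median=29

Answer: 29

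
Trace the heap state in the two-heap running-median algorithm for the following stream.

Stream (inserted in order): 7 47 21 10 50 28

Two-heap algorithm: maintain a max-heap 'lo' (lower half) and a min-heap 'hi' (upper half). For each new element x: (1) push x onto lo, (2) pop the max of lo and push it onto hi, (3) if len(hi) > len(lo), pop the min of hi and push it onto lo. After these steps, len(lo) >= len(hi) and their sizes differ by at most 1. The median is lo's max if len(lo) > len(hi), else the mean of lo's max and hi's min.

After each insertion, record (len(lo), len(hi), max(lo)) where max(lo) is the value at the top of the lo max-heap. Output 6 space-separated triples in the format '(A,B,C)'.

Step 1: insert 7 -> lo=[7] hi=[] -> (len(lo)=1, len(hi)=0, max(lo)=7)
Step 2: insert 47 -> lo=[7] hi=[47] -> (len(lo)=1, len(hi)=1, max(lo)=7)
Step 3: insert 21 -> lo=[7, 21] hi=[47] -> (len(lo)=2, len(hi)=1, max(lo)=21)
Step 4: insert 10 -> lo=[7, 10] hi=[21, 47] -> (len(lo)=2, len(hi)=2, max(lo)=10)
Step 5: insert 50 -> lo=[7, 10, 21] hi=[47, 50] -> (len(lo)=3, len(hi)=2, max(lo)=21)
Step 6: insert 28 -> lo=[7, 10, 21] hi=[28, 47, 50] -> (len(lo)=3, len(hi)=3, max(lo)=21)

Answer: (1,0,7) (1,1,7) (2,1,21) (2,2,10) (3,2,21) (3,3,21)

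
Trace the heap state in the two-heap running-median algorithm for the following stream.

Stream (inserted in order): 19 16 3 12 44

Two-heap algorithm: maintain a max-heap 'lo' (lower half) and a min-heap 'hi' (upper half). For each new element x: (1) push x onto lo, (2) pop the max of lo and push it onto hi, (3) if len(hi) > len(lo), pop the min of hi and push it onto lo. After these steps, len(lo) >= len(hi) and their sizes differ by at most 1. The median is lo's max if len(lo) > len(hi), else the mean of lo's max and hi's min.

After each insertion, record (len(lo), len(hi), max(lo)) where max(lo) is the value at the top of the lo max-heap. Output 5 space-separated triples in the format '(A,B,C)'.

Step 1: insert 19 -> lo=[19] hi=[] -> (len(lo)=1, len(hi)=0, max(lo)=19)
Step 2: insert 16 -> lo=[16] hi=[19] -> (len(lo)=1, len(hi)=1, max(lo)=16)
Step 3: insert 3 -> lo=[3, 16] hi=[19] -> (len(lo)=2, len(hi)=1, max(lo)=16)
Step 4: insert 12 -> lo=[3, 12] hi=[16, 19] -> (len(lo)=2, len(hi)=2, max(lo)=12)
Step 5: insert 44 -> lo=[3, 12, 16] hi=[19, 44] -> (len(lo)=3, len(hi)=2, max(lo)=16)

Answer: (1,0,19) (1,1,16) (2,1,16) (2,2,12) (3,2,16)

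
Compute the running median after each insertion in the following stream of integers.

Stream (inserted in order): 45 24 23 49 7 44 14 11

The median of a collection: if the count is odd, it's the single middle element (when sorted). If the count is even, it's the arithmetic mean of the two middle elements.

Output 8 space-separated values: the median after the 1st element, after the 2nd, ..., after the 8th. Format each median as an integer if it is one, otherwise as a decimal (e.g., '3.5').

Step 1: insert 45 -> lo=[45] (size 1, max 45) hi=[] (size 0) -> median=45
Step 2: insert 24 -> lo=[24] (size 1, max 24) hi=[45] (size 1, min 45) -> median=34.5
Step 3: insert 23 -> lo=[23, 24] (size 2, max 24) hi=[45] (size 1, min 45) -> median=24
Step 4: insert 49 -> lo=[23, 24] (size 2, max 24) hi=[45, 49] (size 2, min 45) -> median=34.5
Step 5: insert 7 -> lo=[7, 23, 24] (size 3, max 24) hi=[45, 49] (size 2, min 45) -> median=24
Step 6: insert 44 -> lo=[7, 23, 24] (size 3, max 24) hi=[44, 45, 49] (size 3, min 44) -> median=34
Step 7: insert 14 -> lo=[7, 14, 23, 24] (size 4, max 24) hi=[44, 45, 49] (size 3, min 44) -> median=24
Step 8: insert 11 -> lo=[7, 11, 14, 23] (size 4, max 23) hi=[24, 44, 45, 49] (size 4, min 24) -> median=23.5

Answer: 45 34.5 24 34.5 24 34 24 23.5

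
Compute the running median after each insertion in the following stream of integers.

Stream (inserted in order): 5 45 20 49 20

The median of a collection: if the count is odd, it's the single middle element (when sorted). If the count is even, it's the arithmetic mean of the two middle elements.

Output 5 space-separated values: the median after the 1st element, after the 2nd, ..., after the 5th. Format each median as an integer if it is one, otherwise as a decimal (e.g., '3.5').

Answer: 5 25 20 32.5 20

Derivation:
Step 1: insert 5 -> lo=[5] (size 1, max 5) hi=[] (size 0) -> median=5
Step 2: insert 45 -> lo=[5] (size 1, max 5) hi=[45] (size 1, min 45) -> median=25
Step 3: insert 20 -> lo=[5, 20] (size 2, max 20) hi=[45] (size 1, min 45) -> median=20
Step 4: insert 49 -> lo=[5, 20] (size 2, max 20) hi=[45, 49] (size 2, min 45) -> median=32.5
Step 5: insert 20 -> lo=[5, 20, 20] (size 3, max 20) hi=[45, 49] (size 2, min 45) -> median=20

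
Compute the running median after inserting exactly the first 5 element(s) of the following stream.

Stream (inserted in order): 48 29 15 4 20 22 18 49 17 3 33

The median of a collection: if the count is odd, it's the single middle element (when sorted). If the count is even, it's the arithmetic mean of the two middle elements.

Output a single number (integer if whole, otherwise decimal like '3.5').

Answer: 20

Derivation:
Step 1: insert 48 -> lo=[48] (size 1, max 48) hi=[] (size 0) -> median=48
Step 2: insert 29 -> lo=[29] (size 1, max 29) hi=[48] (size 1, min 48) -> median=38.5
Step 3: insert 15 -> lo=[15, 29] (size 2, max 29) hi=[48] (size 1, min 48) -> median=29
Step 4: insert 4 -> lo=[4, 15] (size 2, max 15) hi=[29, 48] (size 2, min 29) -> median=22
Step 5: insert 20 -> lo=[4, 15, 20] (size 3, max 20) hi=[29, 48] (size 2, min 29) -> median=20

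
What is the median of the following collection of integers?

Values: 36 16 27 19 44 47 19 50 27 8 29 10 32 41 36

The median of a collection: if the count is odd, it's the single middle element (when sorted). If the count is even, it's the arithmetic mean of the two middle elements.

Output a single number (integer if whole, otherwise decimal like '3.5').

Step 1: insert 36 -> lo=[36] (size 1, max 36) hi=[] (size 0) -> median=36
Step 2: insert 16 -> lo=[16] (size 1, max 16) hi=[36] (size 1, min 36) -> median=26
Step 3: insert 27 -> lo=[16, 27] (size 2, max 27) hi=[36] (size 1, min 36) -> median=27
Step 4: insert 19 -> lo=[16, 19] (size 2, max 19) hi=[27, 36] (size 2, min 27) -> median=23
Step 5: insert 44 -> lo=[16, 19, 27] (size 3, max 27) hi=[36, 44] (size 2, min 36) -> median=27
Step 6: insert 47 -> lo=[16, 19, 27] (size 3, max 27) hi=[36, 44, 47] (size 3, min 36) -> median=31.5
Step 7: insert 19 -> lo=[16, 19, 19, 27] (size 4, max 27) hi=[36, 44, 47] (size 3, min 36) -> median=27
Step 8: insert 50 -> lo=[16, 19, 19, 27] (size 4, max 27) hi=[36, 44, 47, 50] (size 4, min 36) -> median=31.5
Step 9: insert 27 -> lo=[16, 19, 19, 27, 27] (size 5, max 27) hi=[36, 44, 47, 50] (size 4, min 36) -> median=27
Step 10: insert 8 -> lo=[8, 16, 19, 19, 27] (size 5, max 27) hi=[27, 36, 44, 47, 50] (size 5, min 27) -> median=27
Step 11: insert 29 -> lo=[8, 16, 19, 19, 27, 27] (size 6, max 27) hi=[29, 36, 44, 47, 50] (size 5, min 29) -> median=27
Step 12: insert 10 -> lo=[8, 10, 16, 19, 19, 27] (size 6, max 27) hi=[27, 29, 36, 44, 47, 50] (size 6, min 27) -> median=27
Step 13: insert 32 -> lo=[8, 10, 16, 19, 19, 27, 27] (size 7, max 27) hi=[29, 32, 36, 44, 47, 50] (size 6, min 29) -> median=27
Step 14: insert 41 -> lo=[8, 10, 16, 19, 19, 27, 27] (size 7, max 27) hi=[29, 32, 36, 41, 44, 47, 50] (size 7, min 29) -> median=28
Step 15: insert 36 -> lo=[8, 10, 16, 19, 19, 27, 27, 29] (size 8, max 29) hi=[32, 36, 36, 41, 44, 47, 50] (size 7, min 32) -> median=29

Answer: 29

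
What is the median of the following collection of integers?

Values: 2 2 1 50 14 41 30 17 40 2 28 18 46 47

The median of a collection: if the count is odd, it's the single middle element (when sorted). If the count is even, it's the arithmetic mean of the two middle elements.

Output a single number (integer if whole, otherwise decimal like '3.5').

Answer: 23

Derivation:
Step 1: insert 2 -> lo=[2] (size 1, max 2) hi=[] (size 0) -> median=2
Step 2: insert 2 -> lo=[2] (size 1, max 2) hi=[2] (size 1, min 2) -> median=2
Step 3: insert 1 -> lo=[1, 2] (size 2, max 2) hi=[2] (size 1, min 2) -> median=2
Step 4: insert 50 -> lo=[1, 2] (size 2, max 2) hi=[2, 50] (size 2, min 2) -> median=2
Step 5: insert 14 -> lo=[1, 2, 2] (size 3, max 2) hi=[14, 50] (size 2, min 14) -> median=2
Step 6: insert 41 -> lo=[1, 2, 2] (size 3, max 2) hi=[14, 41, 50] (size 3, min 14) -> median=8
Step 7: insert 30 -> lo=[1, 2, 2, 14] (size 4, max 14) hi=[30, 41, 50] (size 3, min 30) -> median=14
Step 8: insert 17 -> lo=[1, 2, 2, 14] (size 4, max 14) hi=[17, 30, 41, 50] (size 4, min 17) -> median=15.5
Step 9: insert 40 -> lo=[1, 2, 2, 14, 17] (size 5, max 17) hi=[30, 40, 41, 50] (size 4, min 30) -> median=17
Step 10: insert 2 -> lo=[1, 2, 2, 2, 14] (size 5, max 14) hi=[17, 30, 40, 41, 50] (size 5, min 17) -> median=15.5
Step 11: insert 28 -> lo=[1, 2, 2, 2, 14, 17] (size 6, max 17) hi=[28, 30, 40, 41, 50] (size 5, min 28) -> median=17
Step 12: insert 18 -> lo=[1, 2, 2, 2, 14, 17] (size 6, max 17) hi=[18, 28, 30, 40, 41, 50] (size 6, min 18) -> median=17.5
Step 13: insert 46 -> lo=[1, 2, 2, 2, 14, 17, 18] (size 7, max 18) hi=[28, 30, 40, 41, 46, 50] (size 6, min 28) -> median=18
Step 14: insert 47 -> lo=[1, 2, 2, 2, 14, 17, 18] (size 7, max 18) hi=[28, 30, 40, 41, 46, 47, 50] (size 7, min 28) -> median=23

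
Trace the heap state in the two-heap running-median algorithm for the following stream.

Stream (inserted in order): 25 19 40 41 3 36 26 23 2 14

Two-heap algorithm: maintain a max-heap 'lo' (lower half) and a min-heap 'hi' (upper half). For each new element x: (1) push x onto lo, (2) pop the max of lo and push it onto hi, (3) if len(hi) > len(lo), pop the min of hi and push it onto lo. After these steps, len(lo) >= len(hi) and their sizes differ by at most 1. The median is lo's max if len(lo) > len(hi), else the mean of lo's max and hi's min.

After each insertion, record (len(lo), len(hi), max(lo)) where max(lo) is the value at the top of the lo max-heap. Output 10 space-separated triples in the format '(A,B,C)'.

Answer: (1,0,25) (1,1,19) (2,1,25) (2,2,25) (3,2,25) (3,3,25) (4,3,26) (4,4,25) (5,4,25) (5,5,23)

Derivation:
Step 1: insert 25 -> lo=[25] hi=[] -> (len(lo)=1, len(hi)=0, max(lo)=25)
Step 2: insert 19 -> lo=[19] hi=[25] -> (len(lo)=1, len(hi)=1, max(lo)=19)
Step 3: insert 40 -> lo=[19, 25] hi=[40] -> (len(lo)=2, len(hi)=1, max(lo)=25)
Step 4: insert 41 -> lo=[19, 25] hi=[40, 41] -> (len(lo)=2, len(hi)=2, max(lo)=25)
Step 5: insert 3 -> lo=[3, 19, 25] hi=[40, 41] -> (len(lo)=3, len(hi)=2, max(lo)=25)
Step 6: insert 36 -> lo=[3, 19, 25] hi=[36, 40, 41] -> (len(lo)=3, len(hi)=3, max(lo)=25)
Step 7: insert 26 -> lo=[3, 19, 25, 26] hi=[36, 40, 41] -> (len(lo)=4, len(hi)=3, max(lo)=26)
Step 8: insert 23 -> lo=[3, 19, 23, 25] hi=[26, 36, 40, 41] -> (len(lo)=4, len(hi)=4, max(lo)=25)
Step 9: insert 2 -> lo=[2, 3, 19, 23, 25] hi=[26, 36, 40, 41] -> (len(lo)=5, len(hi)=4, max(lo)=25)
Step 10: insert 14 -> lo=[2, 3, 14, 19, 23] hi=[25, 26, 36, 40, 41] -> (len(lo)=5, len(hi)=5, max(lo)=23)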